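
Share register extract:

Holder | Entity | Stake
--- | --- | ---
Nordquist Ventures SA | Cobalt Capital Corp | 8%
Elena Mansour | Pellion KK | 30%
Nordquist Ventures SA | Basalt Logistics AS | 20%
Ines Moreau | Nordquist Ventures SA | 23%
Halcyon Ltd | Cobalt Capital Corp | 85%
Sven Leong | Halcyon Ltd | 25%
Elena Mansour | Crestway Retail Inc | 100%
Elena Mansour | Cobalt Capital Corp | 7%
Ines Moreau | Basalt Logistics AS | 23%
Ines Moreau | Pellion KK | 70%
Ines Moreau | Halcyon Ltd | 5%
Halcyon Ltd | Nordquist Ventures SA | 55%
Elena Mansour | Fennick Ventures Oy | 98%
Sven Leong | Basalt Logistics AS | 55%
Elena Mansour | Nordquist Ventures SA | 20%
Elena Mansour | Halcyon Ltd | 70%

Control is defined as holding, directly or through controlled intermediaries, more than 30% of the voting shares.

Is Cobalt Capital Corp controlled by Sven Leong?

No

Sven holds 55% of Basalt, so Sven controls Basalt.
Neither Sven nor any entity Sven controls holds any voting interest in Cobalt.
So Sven does not control Cobalt.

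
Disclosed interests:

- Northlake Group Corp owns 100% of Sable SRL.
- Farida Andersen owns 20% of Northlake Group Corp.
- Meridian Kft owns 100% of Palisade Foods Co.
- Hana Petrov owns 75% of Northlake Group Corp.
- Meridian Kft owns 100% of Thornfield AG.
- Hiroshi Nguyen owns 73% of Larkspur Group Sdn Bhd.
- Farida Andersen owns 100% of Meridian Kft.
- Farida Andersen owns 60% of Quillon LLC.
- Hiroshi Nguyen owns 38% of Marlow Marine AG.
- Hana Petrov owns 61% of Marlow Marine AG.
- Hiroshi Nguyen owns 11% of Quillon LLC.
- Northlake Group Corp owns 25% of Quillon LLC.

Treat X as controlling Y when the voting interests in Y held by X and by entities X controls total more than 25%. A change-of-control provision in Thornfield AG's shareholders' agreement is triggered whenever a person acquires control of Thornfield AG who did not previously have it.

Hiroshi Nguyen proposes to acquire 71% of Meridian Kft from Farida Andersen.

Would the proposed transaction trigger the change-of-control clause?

The purchase adds only to Hiroshi's holdings (Farida's stake shrinks), so Hiroshi is the only person who could newly come to control Thornfield.
Hiroshi holds 73% of Larkspur, so Hiroshi controls Larkspur.
Hiroshi holds 38% of Marlow, so Hiroshi controls Marlow.
Neither Hiroshi nor any entity Hiroshi controls holds any voting interest in Thornfield.
So before the transaction, Hiroshi does not control Thornfield.
After the purchase, Hiroshi holds 71% of Meridian directly, and Farida's stake falls to 29%.
Hiroshi holds 71% of Meridian, so Hiroshi controls Meridian.
Meridian holds 100% of Thornfield, so Hiroshi controls Thornfield.
Hiroshi did not control Thornfield before and does after, so the clause is triggered.

Yes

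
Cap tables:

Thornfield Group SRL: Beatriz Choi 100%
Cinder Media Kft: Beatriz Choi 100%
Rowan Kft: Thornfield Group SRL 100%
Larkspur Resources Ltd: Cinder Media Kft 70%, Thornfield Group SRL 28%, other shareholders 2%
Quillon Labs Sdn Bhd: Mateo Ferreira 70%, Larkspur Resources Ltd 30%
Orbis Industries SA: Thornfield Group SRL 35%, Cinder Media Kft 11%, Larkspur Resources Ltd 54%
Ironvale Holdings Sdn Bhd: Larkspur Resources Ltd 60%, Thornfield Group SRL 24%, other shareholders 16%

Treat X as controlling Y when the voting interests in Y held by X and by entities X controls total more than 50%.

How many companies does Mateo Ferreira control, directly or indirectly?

1

Mateo holds 70% of Quillon, so Mateo controls Quillon.
No other company's threshold is met.
Mateo controls 1 company.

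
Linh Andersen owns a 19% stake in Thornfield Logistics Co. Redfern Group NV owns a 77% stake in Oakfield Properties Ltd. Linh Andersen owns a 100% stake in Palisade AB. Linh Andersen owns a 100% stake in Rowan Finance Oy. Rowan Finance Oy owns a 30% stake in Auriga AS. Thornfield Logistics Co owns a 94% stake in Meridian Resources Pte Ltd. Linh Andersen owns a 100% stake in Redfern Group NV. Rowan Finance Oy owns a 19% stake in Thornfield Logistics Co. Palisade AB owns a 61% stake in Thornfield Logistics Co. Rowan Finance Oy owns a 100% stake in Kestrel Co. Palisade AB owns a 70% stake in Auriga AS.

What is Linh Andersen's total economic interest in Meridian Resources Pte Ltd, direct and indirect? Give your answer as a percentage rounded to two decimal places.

Linh reaches Meridian along 3 paths.
Via Rowan → Thornfield: 100% × 19% × 94% = 17.86%.
Via Thornfield: 19% × 94% = 17.86%.
Via Palisade → Thornfield: 100% × 61% × 94% = 57.34%.
Total: 17.86% + 17.86% + 57.34% = 93.06%.

93.06%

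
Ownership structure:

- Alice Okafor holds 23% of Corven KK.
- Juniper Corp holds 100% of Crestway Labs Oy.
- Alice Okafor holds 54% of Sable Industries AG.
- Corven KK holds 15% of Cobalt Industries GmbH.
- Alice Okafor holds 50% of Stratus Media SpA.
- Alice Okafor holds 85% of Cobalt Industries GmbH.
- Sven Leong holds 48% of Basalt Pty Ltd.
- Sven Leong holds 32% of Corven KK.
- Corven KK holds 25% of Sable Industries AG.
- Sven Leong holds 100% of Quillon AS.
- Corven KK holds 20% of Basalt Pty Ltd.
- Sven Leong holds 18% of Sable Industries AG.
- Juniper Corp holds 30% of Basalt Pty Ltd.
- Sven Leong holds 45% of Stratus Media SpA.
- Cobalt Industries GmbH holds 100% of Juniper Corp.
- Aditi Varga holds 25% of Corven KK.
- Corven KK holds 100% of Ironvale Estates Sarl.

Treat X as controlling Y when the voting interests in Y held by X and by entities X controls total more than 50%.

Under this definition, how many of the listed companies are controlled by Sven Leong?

Sven holds 100% of Quillon, so Sven controls Quillon.
No other company's threshold is met.
Sven controls 1 company.

1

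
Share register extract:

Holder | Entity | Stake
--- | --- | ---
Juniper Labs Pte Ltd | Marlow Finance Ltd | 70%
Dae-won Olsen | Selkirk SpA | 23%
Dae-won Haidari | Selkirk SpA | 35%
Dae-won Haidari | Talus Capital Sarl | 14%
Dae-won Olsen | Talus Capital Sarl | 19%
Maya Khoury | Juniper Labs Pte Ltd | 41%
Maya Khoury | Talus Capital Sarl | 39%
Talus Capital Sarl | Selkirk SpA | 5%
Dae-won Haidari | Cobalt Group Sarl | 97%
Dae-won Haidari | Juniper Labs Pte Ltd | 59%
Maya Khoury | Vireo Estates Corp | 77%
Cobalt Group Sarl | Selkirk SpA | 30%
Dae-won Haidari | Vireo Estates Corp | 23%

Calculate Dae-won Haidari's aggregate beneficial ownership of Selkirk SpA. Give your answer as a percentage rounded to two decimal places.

64.80%

Dae-won Haidari reaches Selkirk along 3 paths.
Direct stake: 35% = 35%.
Via Cobalt: 97% × 30% = 29.1%.
Via Talus: 14% × 5% = 0.7%.
Total: 35% + 29.1% + 0.7% = 64.8%.
Rounded: 64.80%.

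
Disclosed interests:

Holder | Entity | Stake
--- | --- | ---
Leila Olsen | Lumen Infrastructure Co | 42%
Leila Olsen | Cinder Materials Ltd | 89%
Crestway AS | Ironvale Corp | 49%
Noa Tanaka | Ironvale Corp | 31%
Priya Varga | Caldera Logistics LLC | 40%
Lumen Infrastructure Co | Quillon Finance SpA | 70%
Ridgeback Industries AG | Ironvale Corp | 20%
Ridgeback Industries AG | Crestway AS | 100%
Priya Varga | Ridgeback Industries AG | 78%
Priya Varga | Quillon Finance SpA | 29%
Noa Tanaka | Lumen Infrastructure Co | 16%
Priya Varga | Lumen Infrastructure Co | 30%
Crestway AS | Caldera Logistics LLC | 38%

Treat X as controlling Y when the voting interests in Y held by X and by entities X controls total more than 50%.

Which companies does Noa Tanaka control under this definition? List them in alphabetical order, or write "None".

None

Noa's largest direct stake is 31% in Ironvale, which does not meet the threshold.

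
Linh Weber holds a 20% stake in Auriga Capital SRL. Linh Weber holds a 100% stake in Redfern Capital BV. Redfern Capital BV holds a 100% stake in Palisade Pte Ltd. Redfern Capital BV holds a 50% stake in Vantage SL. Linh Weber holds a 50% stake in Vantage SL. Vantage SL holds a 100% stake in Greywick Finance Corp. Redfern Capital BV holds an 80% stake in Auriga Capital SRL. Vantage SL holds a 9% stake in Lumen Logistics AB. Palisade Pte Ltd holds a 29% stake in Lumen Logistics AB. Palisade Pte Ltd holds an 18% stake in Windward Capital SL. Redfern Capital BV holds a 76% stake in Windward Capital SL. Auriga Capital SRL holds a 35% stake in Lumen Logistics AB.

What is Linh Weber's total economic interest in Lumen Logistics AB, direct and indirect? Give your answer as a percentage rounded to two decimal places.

73.00%

Linh reaches Lumen along 5 paths.
Via Redfern → Palisade: 100% × 100% × 29% = 29%.
Via Auriga: 20% × 35% = 7%.
Via Redfern → Auriga: 100% × 80% × 35% = 28%.
Via Vantage: 50% × 9% = 4.5%.
Via Redfern → Vantage: 100% × 50% × 9% = 4.5%.
Total: 29% + 7% + 28% + 4.5% + 4.5% = 73%.
Rounded: 73.00%.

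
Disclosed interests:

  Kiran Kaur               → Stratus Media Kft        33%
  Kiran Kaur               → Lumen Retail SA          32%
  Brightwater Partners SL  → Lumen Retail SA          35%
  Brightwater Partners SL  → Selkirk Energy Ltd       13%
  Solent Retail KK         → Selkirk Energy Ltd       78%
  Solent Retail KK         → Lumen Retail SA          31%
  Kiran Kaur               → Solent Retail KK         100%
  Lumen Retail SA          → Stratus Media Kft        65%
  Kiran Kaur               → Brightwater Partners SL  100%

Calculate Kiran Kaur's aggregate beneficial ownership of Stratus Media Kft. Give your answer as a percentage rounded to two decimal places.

96.70%

Kiran reaches Stratus along 4 paths.
Direct stake: 33% = 33%.
Via Lumen: 32% × 65% = 20.8%.
Via Solent → Lumen: 100% × 31% × 65% = 20.15%.
Via Brightwater → Lumen: 100% × 35% × 65% = 22.75%.
Total: 33% + 20.8% + 20.15% + 22.75% = 96.7%.
Rounded: 96.70%.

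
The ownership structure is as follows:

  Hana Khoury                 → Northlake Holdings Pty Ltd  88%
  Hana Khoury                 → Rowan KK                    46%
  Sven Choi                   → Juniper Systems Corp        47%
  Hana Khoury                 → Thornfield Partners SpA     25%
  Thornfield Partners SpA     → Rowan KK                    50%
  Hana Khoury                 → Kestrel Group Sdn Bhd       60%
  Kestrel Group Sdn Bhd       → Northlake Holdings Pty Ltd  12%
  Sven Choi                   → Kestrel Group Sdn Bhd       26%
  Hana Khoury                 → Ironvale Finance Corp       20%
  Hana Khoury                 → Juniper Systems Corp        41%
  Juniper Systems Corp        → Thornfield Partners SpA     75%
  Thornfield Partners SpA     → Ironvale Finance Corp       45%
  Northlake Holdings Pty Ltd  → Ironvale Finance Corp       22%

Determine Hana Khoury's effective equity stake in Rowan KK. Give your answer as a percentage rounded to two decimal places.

Hana reaches Rowan along 3 paths.
Via Thornfield: 25% × 50% = 12.5%.
Via Juniper → Thornfield: 41% × 75% × 50% = 15.375%.
Direct stake: 46% = 46%.
Total: 12.5% + 15.375% + 46% = 73.875%.
Rounded: 73.88%.

73.88%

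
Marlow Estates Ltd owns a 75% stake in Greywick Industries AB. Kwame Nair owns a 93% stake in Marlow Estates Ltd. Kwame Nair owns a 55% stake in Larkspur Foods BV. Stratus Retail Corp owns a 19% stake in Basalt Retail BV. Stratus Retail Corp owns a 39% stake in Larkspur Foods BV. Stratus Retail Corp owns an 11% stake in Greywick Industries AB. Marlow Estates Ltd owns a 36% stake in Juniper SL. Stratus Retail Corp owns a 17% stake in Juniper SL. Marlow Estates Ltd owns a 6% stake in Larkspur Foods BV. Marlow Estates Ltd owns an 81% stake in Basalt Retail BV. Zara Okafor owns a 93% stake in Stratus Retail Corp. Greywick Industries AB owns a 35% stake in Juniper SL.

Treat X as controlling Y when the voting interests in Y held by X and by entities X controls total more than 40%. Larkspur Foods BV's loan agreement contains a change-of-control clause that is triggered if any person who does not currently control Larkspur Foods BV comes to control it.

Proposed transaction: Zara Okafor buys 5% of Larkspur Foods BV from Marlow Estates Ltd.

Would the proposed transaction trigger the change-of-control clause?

Yes

The purchase adds only to Zara's holdings (Marlow's stake shrinks), so Zara is the only person who could newly come to control Larkspur.
Zara holds 93% of Stratus, so Zara controls Stratus.
In Larkspur, Zara's side holds only 39%, not > 40%.
So before the transaction, Zara does not control Larkspur.
After the purchase, Zara holds 5% of Larkspur directly, and Marlow's stake falls to 1%.
Stratus and Zara together hold 39% + 5% = 44% of Larkspur, so Zara controls Larkspur.
Zara did not control Larkspur before and does after, so the clause is triggered.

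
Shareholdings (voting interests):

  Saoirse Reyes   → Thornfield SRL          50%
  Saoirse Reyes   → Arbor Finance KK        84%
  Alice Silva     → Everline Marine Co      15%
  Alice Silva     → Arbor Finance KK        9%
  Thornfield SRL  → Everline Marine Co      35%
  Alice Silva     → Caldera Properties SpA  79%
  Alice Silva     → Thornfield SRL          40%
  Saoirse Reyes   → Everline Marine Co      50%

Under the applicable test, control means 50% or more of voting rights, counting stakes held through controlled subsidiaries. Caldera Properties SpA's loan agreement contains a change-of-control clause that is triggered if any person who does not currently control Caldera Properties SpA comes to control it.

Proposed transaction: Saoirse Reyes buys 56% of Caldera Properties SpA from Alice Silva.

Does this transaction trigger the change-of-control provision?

Yes

The purchase adds only to Saoirse's holdings (Alice's stake shrinks), so Saoirse is the only person who could newly come to control Caldera.
Saoirse holds 50% of Thornfield, so Saoirse controls Thornfield.
Saoirse holds 84% of Arbor, so Saoirse controls Arbor.
Saoirse and Thornfield together hold 50% + 35% = 85% of Everline, so Saoirse controls Everline.
Neither Saoirse nor any entity Saoirse controls holds any voting interest in Caldera.
So before the transaction, Saoirse does not control Caldera.
After the purchase, Saoirse holds 56% of Caldera directly, and Alice's stake falls to 23%.
Saoirse holds 56% of Caldera, so Saoirse controls Caldera.
Saoirse did not control Caldera before and does after, so the clause is triggered.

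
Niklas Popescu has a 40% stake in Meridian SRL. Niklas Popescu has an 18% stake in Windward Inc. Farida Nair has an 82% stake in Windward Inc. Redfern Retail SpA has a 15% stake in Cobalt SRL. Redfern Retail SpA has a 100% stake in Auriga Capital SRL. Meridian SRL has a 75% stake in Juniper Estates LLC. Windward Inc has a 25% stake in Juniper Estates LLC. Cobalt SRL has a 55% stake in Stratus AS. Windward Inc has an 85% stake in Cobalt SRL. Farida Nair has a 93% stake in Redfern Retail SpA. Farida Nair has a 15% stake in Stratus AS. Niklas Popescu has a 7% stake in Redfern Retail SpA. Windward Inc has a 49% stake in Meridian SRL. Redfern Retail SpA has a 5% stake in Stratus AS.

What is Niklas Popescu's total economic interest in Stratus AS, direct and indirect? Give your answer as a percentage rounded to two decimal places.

Niklas reaches Stratus along 3 paths.
Via Redfern → Cobalt: 7% × 15% × 55% = 0.5775%.
Via Windward → Cobalt: 18% × 85% × 55% = 8.415%.
Via Redfern: 7% × 5% = 0.35%.
Total: 0.5775% + 8.415% + 0.35% = 9.3425%.
Rounded: 9.34%.

9.34%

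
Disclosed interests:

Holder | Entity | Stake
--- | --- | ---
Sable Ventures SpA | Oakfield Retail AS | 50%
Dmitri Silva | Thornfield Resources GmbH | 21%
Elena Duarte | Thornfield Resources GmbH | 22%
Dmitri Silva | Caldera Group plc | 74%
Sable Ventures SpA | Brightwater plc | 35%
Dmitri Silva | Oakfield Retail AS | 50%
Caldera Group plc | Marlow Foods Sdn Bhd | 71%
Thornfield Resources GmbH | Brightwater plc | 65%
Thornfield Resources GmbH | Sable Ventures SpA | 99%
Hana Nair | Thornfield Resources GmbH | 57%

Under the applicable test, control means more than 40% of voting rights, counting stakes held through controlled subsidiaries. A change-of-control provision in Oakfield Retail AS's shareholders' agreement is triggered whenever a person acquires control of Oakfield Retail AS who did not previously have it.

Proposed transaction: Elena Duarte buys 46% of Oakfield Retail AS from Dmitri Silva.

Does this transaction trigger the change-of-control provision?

Yes

The purchase adds only to Elena's holdings (Dmitri's stake shrinks), so Elena is the only person who could newly come to control Oakfield.
Elena's largest direct stake is 22% in Thornfield, which does not meet the threshold, so Elena controls no company.
Neither Elena nor any entity Elena controls holds any voting interest in Oakfield.
So before the transaction, Elena does not control Oakfield.
After the purchase, Elena holds 46% of Oakfield directly, and Dmitri's stake falls to 4%.
Elena holds 46% of Oakfield, so Elena controls Oakfield.
Elena did not control Oakfield before and does after, so the clause is triggered.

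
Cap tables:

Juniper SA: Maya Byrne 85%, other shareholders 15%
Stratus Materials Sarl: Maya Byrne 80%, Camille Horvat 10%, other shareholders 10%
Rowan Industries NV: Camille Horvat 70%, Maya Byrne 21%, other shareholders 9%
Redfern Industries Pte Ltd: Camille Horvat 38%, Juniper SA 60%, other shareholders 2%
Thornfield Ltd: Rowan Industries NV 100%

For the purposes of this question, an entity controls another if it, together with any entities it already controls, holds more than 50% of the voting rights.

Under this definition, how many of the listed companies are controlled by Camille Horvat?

2

Camille holds 70% of Rowan, so Camille controls Rowan.
Rowan holds 100% of Thornfield, so Camille controls Thornfield.
No other company's threshold is met.
Camille controls 2 companies.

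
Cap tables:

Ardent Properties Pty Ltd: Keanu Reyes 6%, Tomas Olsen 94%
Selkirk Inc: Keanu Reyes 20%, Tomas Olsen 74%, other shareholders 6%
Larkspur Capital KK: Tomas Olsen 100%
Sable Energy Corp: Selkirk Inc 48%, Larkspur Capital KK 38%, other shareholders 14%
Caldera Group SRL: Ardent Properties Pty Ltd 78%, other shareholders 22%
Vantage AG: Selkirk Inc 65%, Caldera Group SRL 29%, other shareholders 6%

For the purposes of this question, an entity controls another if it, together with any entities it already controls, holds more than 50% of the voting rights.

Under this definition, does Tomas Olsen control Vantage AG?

Yes

Tomas holds 94% of Ardent, so Tomas controls Ardent.
Ardent holds 78% of Caldera, so Tomas controls Caldera.
Tomas holds 74% of Selkirk, so Tomas controls Selkirk.
Selkirk and Caldera together hold 65% + 29% = 94% of Vantage, so Tomas controls Vantage.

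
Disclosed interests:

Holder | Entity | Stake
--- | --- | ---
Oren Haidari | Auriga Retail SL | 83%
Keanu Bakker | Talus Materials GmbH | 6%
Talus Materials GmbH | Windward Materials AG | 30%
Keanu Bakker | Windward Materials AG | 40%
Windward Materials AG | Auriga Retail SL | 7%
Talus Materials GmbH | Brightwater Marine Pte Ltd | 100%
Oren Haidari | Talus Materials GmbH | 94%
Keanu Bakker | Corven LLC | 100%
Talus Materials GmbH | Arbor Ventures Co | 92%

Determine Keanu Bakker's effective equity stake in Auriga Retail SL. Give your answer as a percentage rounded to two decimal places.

Keanu reaches Auriga along 2 paths.
Via Windward: 40% × 7% = 2.8%.
Via Talus → Windward: 6% × 30% × 7% = 0.126%.
Total: 2.8% + 0.126% = 2.926%.
Rounded: 2.93%.

2.93%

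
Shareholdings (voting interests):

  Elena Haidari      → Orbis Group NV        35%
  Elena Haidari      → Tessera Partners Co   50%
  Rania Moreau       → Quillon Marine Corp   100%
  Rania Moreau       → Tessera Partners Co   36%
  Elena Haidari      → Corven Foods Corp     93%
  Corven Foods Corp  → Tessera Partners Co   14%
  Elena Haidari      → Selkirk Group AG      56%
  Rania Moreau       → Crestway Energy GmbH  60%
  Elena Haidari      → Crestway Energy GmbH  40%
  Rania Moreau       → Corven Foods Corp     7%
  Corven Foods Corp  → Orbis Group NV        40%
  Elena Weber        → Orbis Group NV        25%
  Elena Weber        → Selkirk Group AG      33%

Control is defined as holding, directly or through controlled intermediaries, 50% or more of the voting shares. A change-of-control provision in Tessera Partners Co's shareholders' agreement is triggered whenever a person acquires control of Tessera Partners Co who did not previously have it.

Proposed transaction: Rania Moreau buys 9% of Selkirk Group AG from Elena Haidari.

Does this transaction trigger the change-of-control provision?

The purchase adds only to Rania's holdings (Elena Haidari's stake shrinks), so Rania is the only person who could newly come to control Tessera.
Rania holds 100% of Quillon, so Rania controls Quillon.
Rania holds 60% of Crestway, so Rania controls Crestway.
In Tessera, Rania's side holds only 36%, not ≥ 50%.
So before the transaction, Rania does not control Tessera.
After the purchase, Rania holds 9% of Selkirk directly, and Elena Haidari's stake falls to 47%.
Rania's side now holds 9% of Selkirk, not ≥ 50%, so Rania still does not control Selkirk.
After the transaction, Rania's side holds 36% of Tessera, not ≥ 50%, so Rania still does not control Tessera.
No new person acquires control, so the clause is not triggered.

No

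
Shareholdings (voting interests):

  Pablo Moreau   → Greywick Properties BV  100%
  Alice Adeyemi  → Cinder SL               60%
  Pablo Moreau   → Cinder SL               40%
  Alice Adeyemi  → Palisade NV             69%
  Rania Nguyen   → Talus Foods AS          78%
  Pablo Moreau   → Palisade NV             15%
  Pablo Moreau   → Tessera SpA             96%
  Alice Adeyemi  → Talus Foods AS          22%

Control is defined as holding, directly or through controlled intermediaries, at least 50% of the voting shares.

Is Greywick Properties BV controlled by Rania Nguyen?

Rania holds 78% of Talus, so Rania controls Talus.
Neither Rania nor any entity Rania controls holds any voting interest in Greywick.
So Rania does not control Greywick.

No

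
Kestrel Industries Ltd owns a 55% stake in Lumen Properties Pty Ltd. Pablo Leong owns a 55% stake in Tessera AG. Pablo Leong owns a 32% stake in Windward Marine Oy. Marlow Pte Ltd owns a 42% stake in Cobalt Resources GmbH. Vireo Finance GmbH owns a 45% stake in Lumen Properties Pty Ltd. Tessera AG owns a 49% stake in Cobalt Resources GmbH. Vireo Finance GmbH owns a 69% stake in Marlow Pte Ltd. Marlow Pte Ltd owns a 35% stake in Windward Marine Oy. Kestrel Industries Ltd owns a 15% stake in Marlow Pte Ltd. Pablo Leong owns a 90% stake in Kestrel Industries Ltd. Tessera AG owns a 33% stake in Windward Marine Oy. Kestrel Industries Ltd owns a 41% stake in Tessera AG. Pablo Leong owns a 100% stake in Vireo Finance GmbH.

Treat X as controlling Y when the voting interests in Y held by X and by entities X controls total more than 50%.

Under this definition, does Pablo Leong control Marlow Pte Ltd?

Yes

Pablo holds 100% of Vireo, so Pablo controls Vireo.
Pablo holds 90% of Kestrel, so Pablo controls Kestrel.
Vireo and Kestrel together hold 69% + 15% = 84% of Marlow, so Pablo controls Marlow.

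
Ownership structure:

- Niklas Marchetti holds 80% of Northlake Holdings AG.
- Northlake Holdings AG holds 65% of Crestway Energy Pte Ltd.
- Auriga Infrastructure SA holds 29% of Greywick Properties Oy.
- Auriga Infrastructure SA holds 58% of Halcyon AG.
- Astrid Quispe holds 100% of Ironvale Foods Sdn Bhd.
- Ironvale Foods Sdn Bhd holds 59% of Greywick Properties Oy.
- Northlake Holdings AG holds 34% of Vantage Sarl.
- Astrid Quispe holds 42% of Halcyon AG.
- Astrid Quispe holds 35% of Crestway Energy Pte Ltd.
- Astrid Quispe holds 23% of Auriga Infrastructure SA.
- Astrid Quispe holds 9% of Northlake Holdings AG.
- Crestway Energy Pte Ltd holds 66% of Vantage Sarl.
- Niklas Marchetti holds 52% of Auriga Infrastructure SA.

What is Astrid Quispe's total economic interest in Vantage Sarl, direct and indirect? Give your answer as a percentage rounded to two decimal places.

Astrid reaches Vantage along 3 paths.
Via Crestway: 35% × 66% = 23.1%.
Via Northlake → Crestway: 9% × 65% × 66% = 3.861%.
Via Northlake: 9% × 34% = 3.06%.
Total: 23.1% + 3.861% + 3.06% = 30.021%.
Rounded: 30.02%.

30.02%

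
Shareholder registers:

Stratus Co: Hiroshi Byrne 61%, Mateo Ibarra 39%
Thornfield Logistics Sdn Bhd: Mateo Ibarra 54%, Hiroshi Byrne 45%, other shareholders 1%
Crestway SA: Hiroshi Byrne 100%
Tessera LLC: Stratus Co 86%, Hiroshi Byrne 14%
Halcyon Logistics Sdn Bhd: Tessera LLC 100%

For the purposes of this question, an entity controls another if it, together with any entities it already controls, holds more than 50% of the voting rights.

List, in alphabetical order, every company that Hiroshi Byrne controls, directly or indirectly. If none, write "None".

Hiroshi holds 61% of Stratus, so Hiroshi controls Stratus.
Hiroshi holds 100% of Crestway, so Hiroshi controls Crestway.
Stratus and Hiroshi together hold 86% + 14% = 100% of Tessera, so Hiroshi controls Tessera.
Tessera holds 100% of Halcyon, so Hiroshi controls Halcyon.
No other company's threshold is met.

Crestway SA, Halcyon Logistics Sdn Bhd, Stratus Co, Tessera LLC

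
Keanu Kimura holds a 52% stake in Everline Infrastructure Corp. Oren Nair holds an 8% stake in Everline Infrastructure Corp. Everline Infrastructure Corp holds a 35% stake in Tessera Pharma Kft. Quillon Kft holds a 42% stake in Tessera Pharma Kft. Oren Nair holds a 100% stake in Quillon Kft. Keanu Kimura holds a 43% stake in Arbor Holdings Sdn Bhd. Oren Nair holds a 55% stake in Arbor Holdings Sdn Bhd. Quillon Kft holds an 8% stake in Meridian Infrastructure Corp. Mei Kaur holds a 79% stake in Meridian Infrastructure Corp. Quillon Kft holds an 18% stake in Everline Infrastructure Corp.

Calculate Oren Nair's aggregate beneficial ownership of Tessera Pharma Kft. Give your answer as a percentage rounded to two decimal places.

51.10%

Oren reaches Tessera along 3 paths.
Via Quillon: 100% × 42% = 42%.
Via Everline: 8% × 35% = 2.8%.
Via Quillon → Everline: 100% × 18% × 35% = 6.3%.
Total: 42% + 2.8% + 6.3% = 51.1%.
Rounded: 51.10%.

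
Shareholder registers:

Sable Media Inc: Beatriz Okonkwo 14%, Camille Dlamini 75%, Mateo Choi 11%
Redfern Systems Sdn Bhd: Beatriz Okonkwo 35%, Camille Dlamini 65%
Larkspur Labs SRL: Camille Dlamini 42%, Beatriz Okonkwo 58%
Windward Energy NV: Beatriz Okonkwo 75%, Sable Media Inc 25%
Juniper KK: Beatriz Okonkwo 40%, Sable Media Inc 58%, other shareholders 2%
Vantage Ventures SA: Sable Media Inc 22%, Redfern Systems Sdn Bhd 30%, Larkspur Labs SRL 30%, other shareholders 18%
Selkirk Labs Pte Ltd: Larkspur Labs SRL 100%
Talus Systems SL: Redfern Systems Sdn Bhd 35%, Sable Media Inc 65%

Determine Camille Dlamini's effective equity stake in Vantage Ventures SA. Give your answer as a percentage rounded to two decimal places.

48.60%

Camille reaches Vantage along 3 paths.
Via Sable: 75% × 22% = 16.5%.
Via Redfern: 65% × 30% = 19.5%.
Via Larkspur: 42% × 30% = 12.6%.
Total: 16.5% + 19.5% + 12.6% = 48.6%.
Rounded: 48.60%.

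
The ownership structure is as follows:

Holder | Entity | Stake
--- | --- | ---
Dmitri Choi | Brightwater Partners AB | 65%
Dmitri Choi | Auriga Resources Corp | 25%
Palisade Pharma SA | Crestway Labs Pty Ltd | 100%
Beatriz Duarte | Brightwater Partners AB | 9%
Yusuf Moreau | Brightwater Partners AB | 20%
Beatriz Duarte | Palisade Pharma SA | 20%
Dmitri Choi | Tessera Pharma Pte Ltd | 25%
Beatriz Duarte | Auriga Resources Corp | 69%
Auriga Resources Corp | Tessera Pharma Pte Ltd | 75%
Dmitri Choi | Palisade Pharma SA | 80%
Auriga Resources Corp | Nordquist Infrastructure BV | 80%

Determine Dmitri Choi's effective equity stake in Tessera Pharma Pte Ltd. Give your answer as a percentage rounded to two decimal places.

43.75%

Dmitri reaches Tessera along 2 paths.
Direct stake: 25% = 25%.
Via Auriga: 25% × 75% = 18.75%.
Total: 25% + 18.75% = 43.75%.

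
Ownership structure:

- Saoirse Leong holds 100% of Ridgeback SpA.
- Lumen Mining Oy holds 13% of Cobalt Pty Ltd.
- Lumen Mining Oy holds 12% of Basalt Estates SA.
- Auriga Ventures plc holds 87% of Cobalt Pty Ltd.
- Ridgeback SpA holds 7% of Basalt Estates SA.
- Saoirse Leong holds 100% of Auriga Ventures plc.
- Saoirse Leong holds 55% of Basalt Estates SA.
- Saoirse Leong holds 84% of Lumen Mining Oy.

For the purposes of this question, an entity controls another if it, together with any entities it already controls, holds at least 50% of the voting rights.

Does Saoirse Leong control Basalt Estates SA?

Yes

Saoirse holds 84% of Lumen, so Saoirse controls Lumen.
Saoirse holds 100% of Ridgeback, so Saoirse controls Ridgeback.
Saoirse and Ridgeback and Lumen together hold 55% + 7% + 12% = 74% of Basalt, so Saoirse controls Basalt.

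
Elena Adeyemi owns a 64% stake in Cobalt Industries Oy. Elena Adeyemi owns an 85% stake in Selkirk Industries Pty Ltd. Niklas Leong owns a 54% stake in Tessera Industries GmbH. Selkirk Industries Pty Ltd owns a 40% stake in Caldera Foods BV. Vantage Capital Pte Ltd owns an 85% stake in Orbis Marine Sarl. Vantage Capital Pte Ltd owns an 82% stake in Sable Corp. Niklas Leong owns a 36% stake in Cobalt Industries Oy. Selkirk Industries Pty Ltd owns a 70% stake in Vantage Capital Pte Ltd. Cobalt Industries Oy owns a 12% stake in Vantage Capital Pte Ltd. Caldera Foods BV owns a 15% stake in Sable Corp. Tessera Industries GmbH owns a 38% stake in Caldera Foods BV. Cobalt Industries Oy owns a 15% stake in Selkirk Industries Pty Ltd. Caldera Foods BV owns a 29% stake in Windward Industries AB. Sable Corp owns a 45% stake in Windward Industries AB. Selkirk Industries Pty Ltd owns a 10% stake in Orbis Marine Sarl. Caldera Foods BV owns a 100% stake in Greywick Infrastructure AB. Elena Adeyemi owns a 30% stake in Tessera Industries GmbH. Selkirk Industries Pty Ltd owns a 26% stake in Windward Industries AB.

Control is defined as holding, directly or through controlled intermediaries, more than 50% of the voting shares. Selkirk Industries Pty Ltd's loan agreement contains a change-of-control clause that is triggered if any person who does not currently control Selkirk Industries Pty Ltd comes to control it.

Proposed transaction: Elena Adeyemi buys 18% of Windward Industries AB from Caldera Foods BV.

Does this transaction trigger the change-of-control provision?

The purchase adds only to Elena's holdings (Caldera's stake shrinks), so Elena is the only person who could newly come to control Selkirk.
Elena holds 64% of Cobalt, so Elena controls Cobalt.
Elena and Cobalt together hold 85% + 15% = 100% of Selkirk, so Elena controls Selkirk.
So Elena already controls Selkirk before the transaction.
After the purchase, Elena holds 18% of Windward directly, and Caldera's stake falls to 11%.
Elena controlled Selkirk already, so this is not a new person acquiring control; every other person's position is unchanged or reduced.
No new person acquires control, so the clause is not triggered.

No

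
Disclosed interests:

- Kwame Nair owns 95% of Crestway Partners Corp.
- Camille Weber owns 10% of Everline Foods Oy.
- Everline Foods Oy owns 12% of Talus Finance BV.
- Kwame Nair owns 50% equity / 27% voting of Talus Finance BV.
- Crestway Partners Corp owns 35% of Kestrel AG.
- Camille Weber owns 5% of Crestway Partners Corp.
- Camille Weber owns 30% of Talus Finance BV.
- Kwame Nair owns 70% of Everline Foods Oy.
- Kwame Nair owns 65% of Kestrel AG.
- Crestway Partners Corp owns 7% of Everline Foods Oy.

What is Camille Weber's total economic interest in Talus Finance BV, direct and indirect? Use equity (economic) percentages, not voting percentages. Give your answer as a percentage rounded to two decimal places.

31.24%

Camille reaches Talus along 3 paths.
Direct stake: 30% = 30%.
Via Crestway → Everline: 5% × 7% × 12% = 0.042%.
Via Everline: 10% × 12% = 1.2%.
Total: 30% + 0.042% + 1.2% = 31.242%.
Rounded: 31.24%.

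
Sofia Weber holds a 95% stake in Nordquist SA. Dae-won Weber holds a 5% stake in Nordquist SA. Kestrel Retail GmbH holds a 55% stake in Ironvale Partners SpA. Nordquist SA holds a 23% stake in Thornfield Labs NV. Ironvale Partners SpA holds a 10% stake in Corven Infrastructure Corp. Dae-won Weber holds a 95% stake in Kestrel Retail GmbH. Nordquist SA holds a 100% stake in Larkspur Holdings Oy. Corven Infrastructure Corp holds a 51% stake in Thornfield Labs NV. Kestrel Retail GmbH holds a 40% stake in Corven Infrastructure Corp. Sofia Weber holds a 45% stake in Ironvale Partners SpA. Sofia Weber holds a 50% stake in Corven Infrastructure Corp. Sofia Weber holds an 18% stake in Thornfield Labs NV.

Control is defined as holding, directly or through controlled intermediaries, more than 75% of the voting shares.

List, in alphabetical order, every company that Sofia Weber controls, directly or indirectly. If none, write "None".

Larkspur Holdings Oy, Nordquist SA

Sofia holds 95% of Nordquist, so Sofia controls Nordquist.
Nordquist holds 100% of Larkspur, so Sofia controls Larkspur.
No other company's threshold is met.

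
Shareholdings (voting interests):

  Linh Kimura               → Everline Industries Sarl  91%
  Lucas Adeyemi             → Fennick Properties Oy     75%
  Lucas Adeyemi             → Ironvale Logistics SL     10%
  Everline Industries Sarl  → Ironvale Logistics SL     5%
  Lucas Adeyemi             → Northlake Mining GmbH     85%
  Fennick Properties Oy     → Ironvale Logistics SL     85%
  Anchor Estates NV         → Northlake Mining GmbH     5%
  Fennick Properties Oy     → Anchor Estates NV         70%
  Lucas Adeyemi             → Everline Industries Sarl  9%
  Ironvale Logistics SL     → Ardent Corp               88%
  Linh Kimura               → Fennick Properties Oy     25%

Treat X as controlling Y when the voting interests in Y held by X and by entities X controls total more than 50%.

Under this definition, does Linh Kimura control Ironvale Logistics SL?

Linh holds 91% of Everline, so Linh controls Everline.
In Ironvale, Linh's side holds only 5%, not > 50%.
So Linh does not control Ironvale.

No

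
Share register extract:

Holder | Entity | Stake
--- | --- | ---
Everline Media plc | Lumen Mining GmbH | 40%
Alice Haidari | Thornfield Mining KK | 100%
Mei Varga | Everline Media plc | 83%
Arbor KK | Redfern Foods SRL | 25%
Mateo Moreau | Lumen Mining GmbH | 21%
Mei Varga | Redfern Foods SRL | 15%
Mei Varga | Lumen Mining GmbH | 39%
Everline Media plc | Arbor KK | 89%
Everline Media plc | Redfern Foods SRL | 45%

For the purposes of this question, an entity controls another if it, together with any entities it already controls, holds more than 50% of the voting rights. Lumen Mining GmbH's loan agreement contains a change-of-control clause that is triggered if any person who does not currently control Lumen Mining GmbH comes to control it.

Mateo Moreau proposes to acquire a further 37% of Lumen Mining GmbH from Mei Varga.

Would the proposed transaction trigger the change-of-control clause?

Yes

The purchase adds only to Mateo's holdings (Mei's stake shrinks), so Mateo is the only person who could newly come to control Lumen.
Mateo's largest direct stake is 21% in Lumen, which does not meet the threshold, so Mateo controls no company.
In Lumen, Mateo's side holds only 21%, not > 50%.
So before the transaction, Mateo does not control Lumen.
After the purchase, Mateo's direct stake in Lumen rises to 21% + 37% = 58%, and Mei's stake falls to 2%.
Mateo holds 58% of Lumen, so Mateo controls Lumen.
Mateo did not control Lumen before and does after, so the clause is triggered.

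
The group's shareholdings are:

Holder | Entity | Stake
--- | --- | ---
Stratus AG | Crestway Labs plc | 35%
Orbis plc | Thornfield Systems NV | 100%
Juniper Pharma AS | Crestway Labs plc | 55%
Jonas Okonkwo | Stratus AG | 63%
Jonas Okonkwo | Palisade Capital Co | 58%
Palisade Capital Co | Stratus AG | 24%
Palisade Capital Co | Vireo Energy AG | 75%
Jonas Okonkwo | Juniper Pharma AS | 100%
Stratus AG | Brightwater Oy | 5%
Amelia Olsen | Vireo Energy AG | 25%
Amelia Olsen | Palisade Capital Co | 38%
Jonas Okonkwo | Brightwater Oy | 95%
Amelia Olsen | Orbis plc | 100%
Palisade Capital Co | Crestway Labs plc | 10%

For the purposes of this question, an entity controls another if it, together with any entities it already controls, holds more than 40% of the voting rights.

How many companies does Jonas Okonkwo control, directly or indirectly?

6

Jonas holds 58% of Palisade, so Jonas controls Palisade.
Palisade holds 75% of Vireo, so Jonas controls Vireo.
Jonas and Palisade together hold 63% + 24% = 87% of Stratus, so Jonas controls Stratus.
Jonas holds 100% of Juniper, so Jonas controls Juniper.
Palisade and Juniper and Stratus together hold 10% + 55% + 35% = 100% of Crestway, so Jonas controls Crestway.
Jonas and Stratus together hold 95% + 5% = 100% of Brightwater, so Jonas controls Brightwater.
No other company's threshold is met.
Jonas controls 6 companies.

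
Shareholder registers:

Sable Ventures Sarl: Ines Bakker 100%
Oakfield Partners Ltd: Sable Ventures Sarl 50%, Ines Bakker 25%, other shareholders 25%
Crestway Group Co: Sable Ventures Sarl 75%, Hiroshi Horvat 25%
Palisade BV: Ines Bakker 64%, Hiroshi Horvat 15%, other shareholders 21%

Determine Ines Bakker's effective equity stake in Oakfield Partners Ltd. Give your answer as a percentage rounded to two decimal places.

Ines reaches Oakfield along 2 paths.
Via Sable: 100% × 50% = 50%.
Direct stake: 25% = 25%.
Total: 50% + 25% = 75%.
Rounded: 75.00%.

75.00%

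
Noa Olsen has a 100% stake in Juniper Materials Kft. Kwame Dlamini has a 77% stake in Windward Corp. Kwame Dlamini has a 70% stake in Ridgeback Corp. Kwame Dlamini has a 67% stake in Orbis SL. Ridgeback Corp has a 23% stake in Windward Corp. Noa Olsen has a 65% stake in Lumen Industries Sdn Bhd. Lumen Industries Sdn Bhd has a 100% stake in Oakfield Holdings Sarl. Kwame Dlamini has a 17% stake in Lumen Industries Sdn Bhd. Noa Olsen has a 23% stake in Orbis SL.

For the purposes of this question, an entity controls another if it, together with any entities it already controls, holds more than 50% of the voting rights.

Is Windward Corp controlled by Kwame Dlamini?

Yes

Kwame holds 70% of Ridgeback, so Kwame controls Ridgeback.
Kwame and Ridgeback together hold 77% + 23% = 100% of Windward, so Kwame controls Windward.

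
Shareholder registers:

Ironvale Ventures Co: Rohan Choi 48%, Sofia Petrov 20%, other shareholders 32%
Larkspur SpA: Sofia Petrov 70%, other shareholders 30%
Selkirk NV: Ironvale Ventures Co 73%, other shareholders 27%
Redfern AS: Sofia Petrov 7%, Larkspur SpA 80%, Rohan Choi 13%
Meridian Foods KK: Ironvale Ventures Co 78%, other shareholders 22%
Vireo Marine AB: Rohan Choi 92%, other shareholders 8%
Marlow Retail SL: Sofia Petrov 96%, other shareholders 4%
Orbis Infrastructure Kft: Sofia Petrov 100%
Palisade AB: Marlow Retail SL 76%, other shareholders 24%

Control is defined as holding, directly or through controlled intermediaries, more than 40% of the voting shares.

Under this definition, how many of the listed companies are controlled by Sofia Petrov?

Sofia holds 70% of Larkspur, so Sofia controls Larkspur.
Sofia and Larkspur together hold 7% + 80% = 87% of Redfern, so Sofia controls Redfern.
Sofia holds 96% of Marlow, so Sofia controls Marlow.
Sofia holds 100% of Orbis, so Sofia controls Orbis.
Marlow holds 76% of Palisade, so Sofia controls Palisade.
No other company's threshold is met.
Sofia controls 5 companies.

5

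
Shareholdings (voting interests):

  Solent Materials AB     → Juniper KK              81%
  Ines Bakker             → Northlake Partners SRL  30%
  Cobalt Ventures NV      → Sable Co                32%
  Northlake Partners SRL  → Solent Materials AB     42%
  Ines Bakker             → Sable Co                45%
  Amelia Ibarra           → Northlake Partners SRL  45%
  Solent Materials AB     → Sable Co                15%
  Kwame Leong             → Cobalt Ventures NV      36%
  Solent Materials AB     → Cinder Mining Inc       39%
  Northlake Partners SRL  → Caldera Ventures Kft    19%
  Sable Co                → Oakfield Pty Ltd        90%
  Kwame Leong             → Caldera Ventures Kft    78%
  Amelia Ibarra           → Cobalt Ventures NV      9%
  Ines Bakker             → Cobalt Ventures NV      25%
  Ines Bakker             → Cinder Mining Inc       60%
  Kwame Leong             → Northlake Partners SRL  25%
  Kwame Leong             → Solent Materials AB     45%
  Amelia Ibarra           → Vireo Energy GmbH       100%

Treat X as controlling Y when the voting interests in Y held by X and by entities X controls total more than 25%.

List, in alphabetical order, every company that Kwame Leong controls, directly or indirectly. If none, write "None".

Caldera Ventures Kft, Cinder Mining Inc, Cobalt Ventures NV, Juniper KK, Oakfield Pty Ltd, Sable Co, Solent Materials AB

Kwame holds 36% of Cobalt, so Kwame controls Cobalt.
Kwame holds 45% of Solent, so Kwame controls Solent.
Kwame holds 78% of Caldera, so Kwame controls Caldera.
Solent and Cobalt together hold 15% + 32% = 47% of Sable, so Kwame controls Sable.
Solent holds 81% of Juniper, so Kwame controls Juniper.
Solent holds 39% of Cinder, so Kwame controls Cinder.
Sable holds 90% of Oakfield, so Kwame controls Oakfield.
No other company's threshold is met.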